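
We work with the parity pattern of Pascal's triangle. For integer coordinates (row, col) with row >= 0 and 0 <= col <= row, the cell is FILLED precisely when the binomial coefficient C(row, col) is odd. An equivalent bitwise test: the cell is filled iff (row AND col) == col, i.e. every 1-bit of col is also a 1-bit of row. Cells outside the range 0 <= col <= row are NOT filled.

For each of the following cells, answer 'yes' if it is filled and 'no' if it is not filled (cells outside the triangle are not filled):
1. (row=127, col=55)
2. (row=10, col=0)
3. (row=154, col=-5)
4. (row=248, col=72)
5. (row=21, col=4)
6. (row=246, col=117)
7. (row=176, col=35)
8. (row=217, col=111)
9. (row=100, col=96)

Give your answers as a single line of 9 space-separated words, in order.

Answer: yes yes no yes yes no no no yes

Derivation:
(127,55): row=0b1111111, col=0b110111, row AND col = 0b110111 = 55; 55 == 55 -> filled
(10,0): row=0b1010, col=0b0, row AND col = 0b0 = 0; 0 == 0 -> filled
(154,-5): col outside [0, 154] -> not filled
(248,72): row=0b11111000, col=0b1001000, row AND col = 0b1001000 = 72; 72 == 72 -> filled
(21,4): row=0b10101, col=0b100, row AND col = 0b100 = 4; 4 == 4 -> filled
(246,117): row=0b11110110, col=0b1110101, row AND col = 0b1110100 = 116; 116 != 117 -> empty
(176,35): row=0b10110000, col=0b100011, row AND col = 0b100000 = 32; 32 != 35 -> empty
(217,111): row=0b11011001, col=0b1101111, row AND col = 0b1001001 = 73; 73 != 111 -> empty
(100,96): row=0b1100100, col=0b1100000, row AND col = 0b1100000 = 96; 96 == 96 -> filled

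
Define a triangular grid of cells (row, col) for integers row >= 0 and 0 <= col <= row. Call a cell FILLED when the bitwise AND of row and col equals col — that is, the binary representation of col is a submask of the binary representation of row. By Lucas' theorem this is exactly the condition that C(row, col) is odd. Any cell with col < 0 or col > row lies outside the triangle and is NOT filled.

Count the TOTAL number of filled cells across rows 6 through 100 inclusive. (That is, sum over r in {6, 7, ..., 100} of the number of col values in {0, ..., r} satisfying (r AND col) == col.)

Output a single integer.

Answer: 1244

Derivation:
r6=110 pc2: +4 =4
r7=111 pc3: +8 =12
r8=1000 pc1: +2 =14
r9=1001 pc2: +4 =18
r10=1010 pc2: +4 =22
r11=1011 pc3: +8 =30
r12=1100 pc2: +4 =34
r13=1101 pc3: +8 =42
r14=1110 pc3: +8 =50
r15=1111 pc4: +16 =66
r16=10000 pc1: +2 =68
r17=10001 pc2: +4 =72
r18=10010 pc2: +4 =76
r19=10011 pc3: +8 =84
r20=10100 pc2: +4 =88
r21=10101 pc3: +8 =96
r22=10110 pc3: +8 =104
r23=10111 pc4: +16 =120
r24=11000 pc2: +4 =124
r25=11001 pc3: +8 =132
r26=11010 pc3: +8 =140
r27=11011 pc4: +16 =156
r28=11100 pc3: +8 =164
r29=11101 pc4: +16 =180
r30=11110 pc4: +16 =196
r31=11111 pc5: +32 =228
r32=100000 pc1: +2 =230
r33=100001 pc2: +4 =234
r34=100010 pc2: +4 =238
r35=100011 pc3: +8 =246
r36=100100 pc2: +4 =250
r37=100101 pc3: +8 =258
r38=100110 pc3: +8 =266
r39=100111 pc4: +16 =282
r40=101000 pc2: +4 =286
r41=101001 pc3: +8 =294
r42=101010 pc3: +8 =302
r43=101011 pc4: +16 =318
r44=101100 pc3: +8 =326
r45=101101 pc4: +16 =342
r46=101110 pc4: +16 =358
r47=101111 pc5: +32 =390
r48=110000 pc2: +4 =394
r49=110001 pc3: +8 =402
r50=110010 pc3: +8 =410
r51=110011 pc4: +16 =426
r52=110100 pc3: +8 =434
r53=110101 pc4: +16 =450
r54=110110 pc4: +16 =466
r55=110111 pc5: +32 =498
r56=111000 pc3: +8 =506
r57=111001 pc4: +16 =522
r58=111010 pc4: +16 =538
r59=111011 pc5: +32 =570
r60=111100 pc4: +16 =586
r61=111101 pc5: +32 =618
r62=111110 pc5: +32 =650
r63=111111 pc6: +64 =714
r64=1000000 pc1: +2 =716
r65=1000001 pc2: +4 =720
r66=1000010 pc2: +4 =724
r67=1000011 pc3: +8 =732
r68=1000100 pc2: +4 =736
r69=1000101 pc3: +8 =744
r70=1000110 pc3: +8 =752
r71=1000111 pc4: +16 =768
r72=1001000 pc2: +4 =772
r73=1001001 pc3: +8 =780
r74=1001010 pc3: +8 =788
r75=1001011 pc4: +16 =804
r76=1001100 pc3: +8 =812
r77=1001101 pc4: +16 =828
r78=1001110 pc4: +16 =844
r79=1001111 pc5: +32 =876
r80=1010000 pc2: +4 =880
r81=1010001 pc3: +8 =888
r82=1010010 pc3: +8 =896
r83=1010011 pc4: +16 =912
r84=1010100 pc3: +8 =920
r85=1010101 pc4: +16 =936
r86=1010110 pc4: +16 =952
r87=1010111 pc5: +32 =984
r88=1011000 pc3: +8 =992
r89=1011001 pc4: +16 =1008
r90=1011010 pc4: +16 =1024
r91=1011011 pc5: +32 =1056
r92=1011100 pc4: +16 =1072
r93=1011101 pc5: +32 =1104
r94=1011110 pc5: +32 =1136
r95=1011111 pc6: +64 =1200
r96=1100000 pc2: +4 =1204
r97=1100001 pc3: +8 =1212
r98=1100010 pc3: +8 =1220
r99=1100011 pc4: +16 =1236
r100=1100100 pc3: +8 =1244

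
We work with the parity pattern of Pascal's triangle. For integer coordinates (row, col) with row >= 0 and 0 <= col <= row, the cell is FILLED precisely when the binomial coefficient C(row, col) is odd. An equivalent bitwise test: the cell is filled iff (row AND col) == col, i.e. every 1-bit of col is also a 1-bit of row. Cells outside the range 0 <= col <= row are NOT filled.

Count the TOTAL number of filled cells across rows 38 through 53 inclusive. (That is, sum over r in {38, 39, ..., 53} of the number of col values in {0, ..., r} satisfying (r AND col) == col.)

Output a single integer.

Answer: 192

Derivation:
r38=100110 pc3: +8 =8
r39=100111 pc4: +16 =24
r40=101000 pc2: +4 =28
r41=101001 pc3: +8 =36
r42=101010 pc3: +8 =44
r43=101011 pc4: +16 =60
r44=101100 pc3: +8 =68
r45=101101 pc4: +16 =84
r46=101110 pc4: +16 =100
r47=101111 pc5: +32 =132
r48=110000 pc2: +4 =136
r49=110001 pc3: +8 =144
r50=110010 pc3: +8 =152
r51=110011 pc4: +16 =168
r52=110100 pc3: +8 =176
r53=110101 pc4: +16 =192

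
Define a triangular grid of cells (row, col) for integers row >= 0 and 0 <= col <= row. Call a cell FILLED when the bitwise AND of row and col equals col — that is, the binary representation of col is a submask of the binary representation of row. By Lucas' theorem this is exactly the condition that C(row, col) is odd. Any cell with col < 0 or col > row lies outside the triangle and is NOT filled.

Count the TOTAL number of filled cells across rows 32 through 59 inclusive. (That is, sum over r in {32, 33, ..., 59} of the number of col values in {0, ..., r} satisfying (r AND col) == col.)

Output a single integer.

r32=100000 pc1: +2 =2
r33=100001 pc2: +4 =6
r34=100010 pc2: +4 =10
r35=100011 pc3: +8 =18
r36=100100 pc2: +4 =22
r37=100101 pc3: +8 =30
r38=100110 pc3: +8 =38
r39=100111 pc4: +16 =54
r40=101000 pc2: +4 =58
r41=101001 pc3: +8 =66
r42=101010 pc3: +8 =74
r43=101011 pc4: +16 =90
r44=101100 pc3: +8 =98
r45=101101 pc4: +16 =114
r46=101110 pc4: +16 =130
r47=101111 pc5: +32 =162
r48=110000 pc2: +4 =166
r49=110001 pc3: +8 =174
r50=110010 pc3: +8 =182
r51=110011 pc4: +16 =198
r52=110100 pc3: +8 =206
r53=110101 pc4: +16 =222
r54=110110 pc4: +16 =238
r55=110111 pc5: +32 =270
r56=111000 pc3: +8 =278
r57=111001 pc4: +16 =294
r58=111010 pc4: +16 =310
r59=111011 pc5: +32 =342

Answer: 342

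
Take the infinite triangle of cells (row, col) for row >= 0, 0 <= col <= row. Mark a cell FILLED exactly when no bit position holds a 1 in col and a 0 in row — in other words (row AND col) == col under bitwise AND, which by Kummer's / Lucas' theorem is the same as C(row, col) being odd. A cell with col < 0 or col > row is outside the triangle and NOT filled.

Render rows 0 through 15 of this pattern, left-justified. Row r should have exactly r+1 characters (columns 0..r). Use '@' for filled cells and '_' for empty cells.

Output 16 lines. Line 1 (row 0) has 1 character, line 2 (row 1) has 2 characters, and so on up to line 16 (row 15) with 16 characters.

r0=0: @
r1=1: @@
r2=10: @_@
r3=11: @@@@
r4=100: @___@
r5=101: @@__@@
r6=110: @_@_@_@
r7=111: @@@@@@@@
r8=1000: @_______@
r9=1001: @@______@@
r10=1010: @_@_____@_@
r11=1011: @@@@____@@@@
r12=1100: @___@___@___@
r13=1101: @@__@@__@@__@@
r14=1110: @_@_@_@_@_@_@_@
r15=1111: @@@@@@@@@@@@@@@@

Answer: @
@@
@_@
@@@@
@___@
@@__@@
@_@_@_@
@@@@@@@@
@_______@
@@______@@
@_@_____@_@
@@@@____@@@@
@___@___@___@
@@__@@__@@__@@
@_@_@_@_@_@_@_@
@@@@@@@@@@@@@@@@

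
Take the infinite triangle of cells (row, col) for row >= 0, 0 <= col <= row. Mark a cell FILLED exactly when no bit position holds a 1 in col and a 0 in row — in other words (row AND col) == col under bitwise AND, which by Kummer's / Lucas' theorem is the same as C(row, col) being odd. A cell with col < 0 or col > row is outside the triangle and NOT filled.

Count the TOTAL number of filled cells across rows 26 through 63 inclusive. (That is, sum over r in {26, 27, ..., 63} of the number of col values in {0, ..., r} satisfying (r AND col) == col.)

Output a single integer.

Answer: 582

Derivation:
r26=11010 pc3: +8 =8
r27=11011 pc4: +16 =24
r28=11100 pc3: +8 =32
r29=11101 pc4: +16 =48
r30=11110 pc4: +16 =64
r31=11111 pc5: +32 =96
r32=100000 pc1: +2 =98
r33=100001 pc2: +4 =102
r34=100010 pc2: +4 =106
r35=100011 pc3: +8 =114
r36=100100 pc2: +4 =118
r37=100101 pc3: +8 =126
r38=100110 pc3: +8 =134
r39=100111 pc4: +16 =150
r40=101000 pc2: +4 =154
r41=101001 pc3: +8 =162
r42=101010 pc3: +8 =170
r43=101011 pc4: +16 =186
r44=101100 pc3: +8 =194
r45=101101 pc4: +16 =210
r46=101110 pc4: +16 =226
r47=101111 pc5: +32 =258
r48=110000 pc2: +4 =262
r49=110001 pc3: +8 =270
r50=110010 pc3: +8 =278
r51=110011 pc4: +16 =294
r52=110100 pc3: +8 =302
r53=110101 pc4: +16 =318
r54=110110 pc4: +16 =334
r55=110111 pc5: +32 =366
r56=111000 pc3: +8 =374
r57=111001 pc4: +16 =390
r58=111010 pc4: +16 =406
r59=111011 pc5: +32 =438
r60=111100 pc4: +16 =454
r61=111101 pc5: +32 =486
r62=111110 pc5: +32 =518
r63=111111 pc6: +64 =582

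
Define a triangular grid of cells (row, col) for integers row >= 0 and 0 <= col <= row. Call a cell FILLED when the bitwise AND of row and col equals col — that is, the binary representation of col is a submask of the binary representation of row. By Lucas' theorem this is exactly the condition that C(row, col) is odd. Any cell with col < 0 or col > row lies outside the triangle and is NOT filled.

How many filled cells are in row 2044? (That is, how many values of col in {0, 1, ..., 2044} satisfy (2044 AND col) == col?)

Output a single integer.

2044 in binary = 11111111100
popcount(2044) = number of 1-bits in 11111111100 = 9
A col c satisfies (2044 AND c) == c iff every set bit of c is also set in 2044; each of the 9 set bits of 2044 can independently be on or off in c.
count = 2^9 = 512

Answer: 512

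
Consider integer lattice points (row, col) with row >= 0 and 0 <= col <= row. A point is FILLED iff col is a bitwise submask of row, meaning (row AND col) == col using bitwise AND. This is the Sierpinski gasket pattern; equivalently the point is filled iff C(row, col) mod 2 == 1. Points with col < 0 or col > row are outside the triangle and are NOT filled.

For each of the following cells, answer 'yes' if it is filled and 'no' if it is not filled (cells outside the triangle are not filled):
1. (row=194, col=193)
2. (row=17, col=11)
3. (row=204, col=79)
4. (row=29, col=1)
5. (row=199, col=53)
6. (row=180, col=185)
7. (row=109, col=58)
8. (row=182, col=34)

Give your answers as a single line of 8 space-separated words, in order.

Answer: no no no yes no no no yes

Derivation:
(194,193): row=0b11000010, col=0b11000001, row AND col = 0b11000000 = 192; 192 != 193 -> empty
(17,11): row=0b10001, col=0b1011, row AND col = 0b1 = 1; 1 != 11 -> empty
(204,79): row=0b11001100, col=0b1001111, row AND col = 0b1001100 = 76; 76 != 79 -> empty
(29,1): row=0b11101, col=0b1, row AND col = 0b1 = 1; 1 == 1 -> filled
(199,53): row=0b11000111, col=0b110101, row AND col = 0b101 = 5; 5 != 53 -> empty
(180,185): col outside [0, 180] -> not filled
(109,58): row=0b1101101, col=0b111010, row AND col = 0b101000 = 40; 40 != 58 -> empty
(182,34): row=0b10110110, col=0b100010, row AND col = 0b100010 = 34; 34 == 34 -> filled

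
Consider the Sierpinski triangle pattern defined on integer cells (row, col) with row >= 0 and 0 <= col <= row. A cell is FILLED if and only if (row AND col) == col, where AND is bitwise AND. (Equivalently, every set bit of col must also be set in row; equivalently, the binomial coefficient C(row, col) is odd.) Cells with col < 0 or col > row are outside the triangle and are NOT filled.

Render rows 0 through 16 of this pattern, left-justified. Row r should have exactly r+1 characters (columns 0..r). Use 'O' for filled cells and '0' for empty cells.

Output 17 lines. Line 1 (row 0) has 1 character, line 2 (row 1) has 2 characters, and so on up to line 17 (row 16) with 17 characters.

r0=0: O
r1=1: OO
r2=10: O0O
r3=11: OOOO
r4=100: O000O
r5=101: OO00OO
r6=110: O0O0O0O
r7=111: OOOOOOOO
r8=1000: O0000000O
r9=1001: OO000000OO
r10=1010: O0O00000O0O
r11=1011: OOOO0000OOOO
r12=1100: O000O000O000O
r13=1101: OO00OO00OO00OO
r14=1110: O0O0O0O0O0O0O0O
r15=1111: OOOOOOOOOOOOOOOO
r16=10000: O000000000000000O

Answer: O
OO
O0O
OOOO
O000O
OO00OO
O0O0O0O
OOOOOOOO
O0000000O
OO000000OO
O0O00000O0O
OOOO0000OOOO
O000O000O000O
OO00OO00OO00OO
O0O0O0O0O0O0O0O
OOOOOOOOOOOOOOOO
O000000000000000O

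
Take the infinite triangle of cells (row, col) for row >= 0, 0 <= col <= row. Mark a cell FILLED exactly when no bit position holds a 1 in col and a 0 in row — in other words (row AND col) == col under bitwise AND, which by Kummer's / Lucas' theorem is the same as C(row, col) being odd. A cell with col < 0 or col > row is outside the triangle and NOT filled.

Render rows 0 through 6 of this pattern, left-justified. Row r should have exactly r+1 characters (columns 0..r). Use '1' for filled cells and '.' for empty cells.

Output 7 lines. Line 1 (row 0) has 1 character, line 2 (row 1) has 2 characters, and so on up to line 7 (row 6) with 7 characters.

r0=0: 1
r1=1: 11
r2=10: 1.1
r3=11: 1111
r4=100: 1...1
r5=101: 11..11
r6=110: 1.1.1.1

Answer: 1
11
1.1
1111
1...1
11..11
1.1.1.1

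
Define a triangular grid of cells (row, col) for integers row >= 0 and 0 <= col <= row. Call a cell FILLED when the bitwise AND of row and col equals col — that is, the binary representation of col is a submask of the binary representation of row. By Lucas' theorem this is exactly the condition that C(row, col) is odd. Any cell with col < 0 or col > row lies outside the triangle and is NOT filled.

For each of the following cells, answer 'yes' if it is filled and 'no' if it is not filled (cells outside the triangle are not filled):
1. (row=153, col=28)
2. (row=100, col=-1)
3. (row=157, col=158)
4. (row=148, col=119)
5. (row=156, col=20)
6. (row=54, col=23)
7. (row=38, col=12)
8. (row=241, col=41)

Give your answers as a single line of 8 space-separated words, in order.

Answer: no no no no yes no no no

Derivation:
(153,28): row=0b10011001, col=0b11100, row AND col = 0b11000 = 24; 24 != 28 -> empty
(100,-1): col outside [0, 100] -> not filled
(157,158): col outside [0, 157] -> not filled
(148,119): row=0b10010100, col=0b1110111, row AND col = 0b10100 = 20; 20 != 119 -> empty
(156,20): row=0b10011100, col=0b10100, row AND col = 0b10100 = 20; 20 == 20 -> filled
(54,23): row=0b110110, col=0b10111, row AND col = 0b10110 = 22; 22 != 23 -> empty
(38,12): row=0b100110, col=0b1100, row AND col = 0b100 = 4; 4 != 12 -> empty
(241,41): row=0b11110001, col=0b101001, row AND col = 0b100001 = 33; 33 != 41 -> empty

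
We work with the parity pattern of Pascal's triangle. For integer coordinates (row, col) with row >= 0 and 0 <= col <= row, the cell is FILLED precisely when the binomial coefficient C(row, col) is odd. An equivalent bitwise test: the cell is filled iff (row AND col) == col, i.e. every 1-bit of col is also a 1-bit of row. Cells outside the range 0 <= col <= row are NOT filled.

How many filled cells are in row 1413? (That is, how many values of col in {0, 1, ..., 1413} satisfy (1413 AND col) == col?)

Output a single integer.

Answer: 32

Derivation:
1413 in binary = 10110000101
popcount(1413) = number of 1-bits in 10110000101 = 5
A col c satisfies (1413 AND c) == c iff every set bit of c is also set in 1413; each of the 5 set bits of 1413 can independently be on or off in c.
count = 2^5 = 32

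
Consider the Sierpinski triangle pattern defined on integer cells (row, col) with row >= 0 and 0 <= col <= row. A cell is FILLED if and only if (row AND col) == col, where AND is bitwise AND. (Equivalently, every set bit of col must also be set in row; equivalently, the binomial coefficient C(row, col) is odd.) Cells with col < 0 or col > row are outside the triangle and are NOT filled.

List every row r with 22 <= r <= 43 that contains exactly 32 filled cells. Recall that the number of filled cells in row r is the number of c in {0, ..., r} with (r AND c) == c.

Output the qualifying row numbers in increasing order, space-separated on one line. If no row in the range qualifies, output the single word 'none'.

Row r has 2^popcount(r) filled cells, so we need popcount(r) = log2(32) = 5.
Scan r = 22..43 and keep those with exactly 5 one-bits:
r=22=10110 popcount=3 -> skip
r=23=10111 popcount=4 -> skip
r=24=11000 popcount=2 -> skip
r=25=11001 popcount=3 -> skip
r=26=11010 popcount=3 -> skip
r=27=11011 popcount=4 -> skip
r=28=11100 popcount=3 -> skip
r=29=11101 popcount=4 -> skip
r=30=11110 popcount=4 -> skip
r=31=11111 popcount=5 -> KEEP
r=32=100000 popcount=1 -> skip
r=33=100001 popcount=2 -> skip
r=34=100010 popcount=2 -> skip
r=35=100011 popcount=3 -> skip
r=36=100100 popcount=2 -> skip
r=37=100101 popcount=3 -> skip
r=38=100110 popcount=3 -> skip
r=39=100111 popcount=4 -> skip
r=40=101000 popcount=2 -> skip
r=41=101001 popcount=3 -> skip
r=42=101010 popcount=3 -> skip
r=43=101011 popcount=4 -> skip
Kept rows: 31

Answer: 31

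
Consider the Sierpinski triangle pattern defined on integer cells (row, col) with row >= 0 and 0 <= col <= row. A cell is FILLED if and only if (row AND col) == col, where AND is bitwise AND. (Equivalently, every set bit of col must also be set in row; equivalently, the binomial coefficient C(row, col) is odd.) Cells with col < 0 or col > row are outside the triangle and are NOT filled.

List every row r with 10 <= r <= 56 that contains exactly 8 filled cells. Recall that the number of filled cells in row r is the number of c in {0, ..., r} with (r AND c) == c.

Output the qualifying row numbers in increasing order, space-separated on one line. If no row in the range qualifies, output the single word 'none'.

Row r has 2^popcount(r) filled cells, so we need popcount(r) = log2(8) = 3.
Scan r = 10..56 and keep those with exactly 3 one-bits:
r=10=1010 popcount=2 -> skip
r=11=1011 popcount=3 -> KEEP
r=12=1100 popcount=2 -> skip
r=13=1101 popcount=3 -> KEEP
r=14=1110 popcount=3 -> KEEP
r=15=1111 popcount=4 -> skip
r=16=10000 popcount=1 -> skip
r=17=10001 popcount=2 -> skip
r=18=10010 popcount=2 -> skip
r=19=10011 popcount=3 -> KEEP
r=20=10100 popcount=2 -> skip
r=21=10101 popcount=3 -> KEEP
r=22=10110 popcount=3 -> KEEP
r=23=10111 popcount=4 -> skip
r=24=11000 popcount=2 -> skip
r=25=11001 popcount=3 -> KEEP
r=26=11010 popcount=3 -> KEEP
r=27=11011 popcount=4 -> skip
r=28=11100 popcount=3 -> KEEP
r=29=11101 popcount=4 -> skip
r=30=11110 popcount=4 -> skip
r=31=11111 popcount=5 -> skip
r=32=100000 popcount=1 -> skip
r=33=100001 popcount=2 -> skip
r=34=100010 popcount=2 -> skip
r=35=100011 popcount=3 -> KEEP
r=36=100100 popcount=2 -> skip
r=37=100101 popcount=3 -> KEEP
r=38=100110 popcount=3 -> KEEP
r=39=100111 popcount=4 -> skip
r=40=101000 popcount=2 -> skip
r=41=101001 popcount=3 -> KEEP
r=42=101010 popcount=3 -> KEEP
r=43=101011 popcount=4 -> skip
r=44=101100 popcount=3 -> KEEP
r=45=101101 popcount=4 -> skip
r=46=101110 popcount=4 -> skip
r=47=101111 popcount=5 -> skip
r=48=110000 popcount=2 -> skip
r=49=110001 popcount=3 -> KEEP
r=50=110010 popcount=3 -> KEEP
r=51=110011 popcount=4 -> skip
r=52=110100 popcount=3 -> KEEP
r=53=110101 popcount=4 -> skip
r=54=110110 popcount=4 -> skip
r=55=110111 popcount=5 -> skip
r=56=111000 popcount=3 -> KEEP
Kept rows: 11 13 14 19 21 22 25 26 28 35 37 38 41 42 44 49 50 52 56

Answer: 11 13 14 19 21 22 25 26 28 35 37 38 41 42 44 49 50 52 56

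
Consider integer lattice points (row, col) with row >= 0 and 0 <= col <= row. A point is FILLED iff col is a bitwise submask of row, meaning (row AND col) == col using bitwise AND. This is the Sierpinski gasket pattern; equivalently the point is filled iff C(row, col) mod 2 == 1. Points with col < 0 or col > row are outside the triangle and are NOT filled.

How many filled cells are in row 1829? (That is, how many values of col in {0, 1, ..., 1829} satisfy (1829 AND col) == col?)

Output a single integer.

Answer: 64

Derivation:
1829 in binary = 11100100101
popcount(1829) = number of 1-bits in 11100100101 = 6
A col c satisfies (1829 AND c) == c iff every set bit of c is also set in 1829; each of the 6 set bits of 1829 can independently be on or off in c.
count = 2^6 = 64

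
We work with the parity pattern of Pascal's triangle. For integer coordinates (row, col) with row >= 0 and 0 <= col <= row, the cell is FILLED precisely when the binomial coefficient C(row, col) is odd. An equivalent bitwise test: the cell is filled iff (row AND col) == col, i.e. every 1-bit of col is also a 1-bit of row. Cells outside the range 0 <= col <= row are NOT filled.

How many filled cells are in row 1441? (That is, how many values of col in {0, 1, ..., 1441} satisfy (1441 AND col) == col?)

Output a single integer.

1441 in binary = 10110100001
popcount(1441) = number of 1-bits in 10110100001 = 5
A col c satisfies (1441 AND c) == c iff every set bit of c is also set in 1441; each of the 5 set bits of 1441 can independently be on or off in c.
count = 2^5 = 32

Answer: 32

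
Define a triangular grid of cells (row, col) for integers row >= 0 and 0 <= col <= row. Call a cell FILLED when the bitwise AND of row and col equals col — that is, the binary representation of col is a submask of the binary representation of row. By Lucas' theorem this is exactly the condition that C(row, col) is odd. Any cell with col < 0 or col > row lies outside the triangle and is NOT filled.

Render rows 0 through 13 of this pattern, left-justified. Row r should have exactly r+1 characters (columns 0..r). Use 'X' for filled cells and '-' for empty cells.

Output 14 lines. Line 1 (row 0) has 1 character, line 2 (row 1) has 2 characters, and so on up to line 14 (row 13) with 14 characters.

Answer: X
XX
X-X
XXXX
X---X
XX--XX
X-X-X-X
XXXXXXXX
X-------X
XX------XX
X-X-----X-X
XXXX----XXXX
X---X---X---X
XX--XX--XX--XX

Derivation:
r0=0: X
r1=1: XX
r2=10: X-X
r3=11: XXXX
r4=100: X---X
r5=101: XX--XX
r6=110: X-X-X-X
r7=111: XXXXXXXX
r8=1000: X-------X
r9=1001: XX------XX
r10=1010: X-X-----X-X
r11=1011: XXXX----XXXX
r12=1100: X---X---X---X
r13=1101: XX--XX--XX--XX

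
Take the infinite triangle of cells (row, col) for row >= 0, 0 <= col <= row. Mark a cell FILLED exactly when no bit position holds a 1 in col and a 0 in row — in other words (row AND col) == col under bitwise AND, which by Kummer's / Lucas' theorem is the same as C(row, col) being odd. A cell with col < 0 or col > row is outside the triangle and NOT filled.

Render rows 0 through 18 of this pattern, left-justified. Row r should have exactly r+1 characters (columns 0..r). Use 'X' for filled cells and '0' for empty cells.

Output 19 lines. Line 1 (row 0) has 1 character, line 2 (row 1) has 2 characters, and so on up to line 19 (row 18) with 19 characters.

r0=0: X
r1=1: XX
r2=10: X0X
r3=11: XXXX
r4=100: X000X
r5=101: XX00XX
r6=110: X0X0X0X
r7=111: XXXXXXXX
r8=1000: X0000000X
r9=1001: XX000000XX
r10=1010: X0X00000X0X
r11=1011: XXXX0000XXXX
r12=1100: X000X000X000X
r13=1101: XX00XX00XX00XX
r14=1110: X0X0X0X0X0X0X0X
r15=1111: XXXXXXXXXXXXXXXX
r16=10000: X000000000000000X
r17=10001: XX00000000000000XX
r18=10010: X0X0000000000000X0X

Answer: X
XX
X0X
XXXX
X000X
XX00XX
X0X0X0X
XXXXXXXX
X0000000X
XX000000XX
X0X00000X0X
XXXX0000XXXX
X000X000X000X
XX00XX00XX00XX
X0X0X0X0X0X0X0X
XXXXXXXXXXXXXXXX
X000000000000000X
XX00000000000000XX
X0X0000000000000X0X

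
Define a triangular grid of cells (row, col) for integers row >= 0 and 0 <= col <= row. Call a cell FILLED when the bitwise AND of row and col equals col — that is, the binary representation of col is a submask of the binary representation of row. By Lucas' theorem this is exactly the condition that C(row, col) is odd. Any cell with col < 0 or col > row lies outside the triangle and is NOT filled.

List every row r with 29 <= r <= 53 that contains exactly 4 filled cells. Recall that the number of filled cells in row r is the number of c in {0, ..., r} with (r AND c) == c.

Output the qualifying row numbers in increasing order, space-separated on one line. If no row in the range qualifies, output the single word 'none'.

Row r has 2^popcount(r) filled cells, so we need popcount(r) = log2(4) = 2.
Scan r = 29..53 and keep those with exactly 2 one-bits:
r=29=11101 popcount=4 -> skip
r=30=11110 popcount=4 -> skip
r=31=11111 popcount=5 -> skip
r=32=100000 popcount=1 -> skip
r=33=100001 popcount=2 -> KEEP
r=34=100010 popcount=2 -> KEEP
r=35=100011 popcount=3 -> skip
r=36=100100 popcount=2 -> KEEP
r=37=100101 popcount=3 -> skip
r=38=100110 popcount=3 -> skip
r=39=100111 popcount=4 -> skip
r=40=101000 popcount=2 -> KEEP
r=41=101001 popcount=3 -> skip
r=42=101010 popcount=3 -> skip
r=43=101011 popcount=4 -> skip
r=44=101100 popcount=3 -> skip
r=45=101101 popcount=4 -> skip
r=46=101110 popcount=4 -> skip
r=47=101111 popcount=5 -> skip
r=48=110000 popcount=2 -> KEEP
r=49=110001 popcount=3 -> skip
r=50=110010 popcount=3 -> skip
r=51=110011 popcount=4 -> skip
r=52=110100 popcount=3 -> skip
r=53=110101 popcount=4 -> skip
Kept rows: 33 34 36 40 48

Answer: 33 34 36 40 48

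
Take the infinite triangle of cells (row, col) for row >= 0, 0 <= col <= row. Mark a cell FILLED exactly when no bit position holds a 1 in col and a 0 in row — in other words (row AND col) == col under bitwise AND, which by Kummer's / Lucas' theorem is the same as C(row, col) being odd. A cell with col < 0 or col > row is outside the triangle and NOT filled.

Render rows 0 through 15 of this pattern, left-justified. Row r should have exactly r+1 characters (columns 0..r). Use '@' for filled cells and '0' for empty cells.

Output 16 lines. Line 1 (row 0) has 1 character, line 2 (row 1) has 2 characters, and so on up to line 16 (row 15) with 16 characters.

Answer: @
@@
@0@
@@@@
@000@
@@00@@
@0@0@0@
@@@@@@@@
@0000000@
@@000000@@
@0@00000@0@
@@@@0000@@@@
@000@000@000@
@@00@@00@@00@@
@0@0@0@0@0@0@0@
@@@@@@@@@@@@@@@@

Derivation:
r0=0: @
r1=1: @@
r2=10: @0@
r3=11: @@@@
r4=100: @000@
r5=101: @@00@@
r6=110: @0@0@0@
r7=111: @@@@@@@@
r8=1000: @0000000@
r9=1001: @@000000@@
r10=1010: @0@00000@0@
r11=1011: @@@@0000@@@@
r12=1100: @000@000@000@
r13=1101: @@00@@00@@00@@
r14=1110: @0@0@0@0@0@0@0@
r15=1111: @@@@@@@@@@@@@@@@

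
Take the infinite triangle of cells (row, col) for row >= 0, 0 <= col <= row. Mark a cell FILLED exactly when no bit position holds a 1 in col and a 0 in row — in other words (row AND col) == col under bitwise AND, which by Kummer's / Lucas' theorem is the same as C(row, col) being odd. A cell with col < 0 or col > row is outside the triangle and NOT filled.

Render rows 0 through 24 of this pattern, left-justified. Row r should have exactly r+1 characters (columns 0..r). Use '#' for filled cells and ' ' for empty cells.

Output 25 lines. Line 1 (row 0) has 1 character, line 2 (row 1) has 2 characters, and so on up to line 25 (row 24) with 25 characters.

r0=0: #
r1=1: ##
r2=10: # #
r3=11: ####
r4=100: #   #
r5=101: ##  ##
r6=110: # # # #
r7=111: ########
r8=1000: #       #
r9=1001: ##      ##
r10=1010: # #     # #
r11=1011: ####    ####
r12=1100: #   #   #   #
r13=1101: ##  ##  ##  ##
r14=1110: # # # # # # # #
r15=1111: ################
r16=10000: #               #
r17=10001: ##              ##
r18=10010: # #             # #
r19=10011: ####            ####
r20=10100: #   #           #   #
r21=10101: ##  ##          ##  ##
r22=10110: # # # #         # # # #
r23=10111: ########        ########
r24=11000: #       #       #       #

Answer: #
##
# #
####
#   #
##  ##
# # # #
########
#       #
##      ##
# #     # #
####    ####
#   #   #   #
##  ##  ##  ##
# # # # # # # #
################
#               #
##              ##
# #             # #
####            ####
#   #           #   #
##  ##          ##  ##
# # # #         # # # #
########        ########
#       #       #       #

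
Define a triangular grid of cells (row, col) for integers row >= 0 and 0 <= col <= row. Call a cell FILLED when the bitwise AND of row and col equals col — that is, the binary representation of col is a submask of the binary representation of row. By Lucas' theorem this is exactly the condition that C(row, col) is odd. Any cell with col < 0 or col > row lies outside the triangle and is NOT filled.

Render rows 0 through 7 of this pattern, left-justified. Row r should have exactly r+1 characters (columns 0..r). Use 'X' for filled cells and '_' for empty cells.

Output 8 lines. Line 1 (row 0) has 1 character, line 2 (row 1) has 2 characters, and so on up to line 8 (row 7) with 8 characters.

Answer: X
XX
X_X
XXXX
X___X
XX__XX
X_X_X_X
XXXXXXXX

Derivation:
r0=0: X
r1=1: XX
r2=10: X_X
r3=11: XXXX
r4=100: X___X
r5=101: XX__XX
r6=110: X_X_X_X
r7=111: XXXXXXXX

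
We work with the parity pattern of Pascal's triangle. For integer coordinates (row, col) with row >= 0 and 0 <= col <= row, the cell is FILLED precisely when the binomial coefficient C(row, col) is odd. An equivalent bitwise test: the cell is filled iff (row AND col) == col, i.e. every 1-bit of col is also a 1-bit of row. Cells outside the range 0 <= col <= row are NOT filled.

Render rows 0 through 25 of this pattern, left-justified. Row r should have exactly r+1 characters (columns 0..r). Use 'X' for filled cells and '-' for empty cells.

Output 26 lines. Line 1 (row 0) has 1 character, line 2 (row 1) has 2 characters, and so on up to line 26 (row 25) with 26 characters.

Answer: X
XX
X-X
XXXX
X---X
XX--XX
X-X-X-X
XXXXXXXX
X-------X
XX------XX
X-X-----X-X
XXXX----XXXX
X---X---X---X
XX--XX--XX--XX
X-X-X-X-X-X-X-X
XXXXXXXXXXXXXXXX
X---------------X
XX--------------XX
X-X-------------X-X
XXXX------------XXXX
X---X-----------X---X
XX--XX----------XX--XX
X-X-X-X---------X-X-X-X
XXXXXXXX--------XXXXXXXX
X-------X-------X-------X
XX------XX------XX------XX

Derivation:
r0=0: X
r1=1: XX
r2=10: X-X
r3=11: XXXX
r4=100: X---X
r5=101: XX--XX
r6=110: X-X-X-X
r7=111: XXXXXXXX
r8=1000: X-------X
r9=1001: XX------XX
r10=1010: X-X-----X-X
r11=1011: XXXX----XXXX
r12=1100: X---X---X---X
r13=1101: XX--XX--XX--XX
r14=1110: X-X-X-X-X-X-X-X
r15=1111: XXXXXXXXXXXXXXXX
r16=10000: X---------------X
r17=10001: XX--------------XX
r18=10010: X-X-------------X-X
r19=10011: XXXX------------XXXX
r20=10100: X---X-----------X---X
r21=10101: XX--XX----------XX--XX
r22=10110: X-X-X-X---------X-X-X-X
r23=10111: XXXXXXXX--------XXXXXXXX
r24=11000: X-------X-------X-------X
r25=11001: XX------XX------XX------XX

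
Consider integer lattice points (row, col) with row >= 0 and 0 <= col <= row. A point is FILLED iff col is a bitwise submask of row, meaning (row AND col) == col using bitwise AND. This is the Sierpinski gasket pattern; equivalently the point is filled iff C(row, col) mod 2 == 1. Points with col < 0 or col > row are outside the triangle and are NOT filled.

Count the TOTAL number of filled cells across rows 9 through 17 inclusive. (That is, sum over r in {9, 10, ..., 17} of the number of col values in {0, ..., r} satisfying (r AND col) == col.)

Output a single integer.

Answer: 58

Derivation:
r9=1001 pc2: +4 =4
r10=1010 pc2: +4 =8
r11=1011 pc3: +8 =16
r12=1100 pc2: +4 =20
r13=1101 pc3: +8 =28
r14=1110 pc3: +8 =36
r15=1111 pc4: +16 =52
r16=10000 pc1: +2 =54
r17=10001 pc2: +4 =58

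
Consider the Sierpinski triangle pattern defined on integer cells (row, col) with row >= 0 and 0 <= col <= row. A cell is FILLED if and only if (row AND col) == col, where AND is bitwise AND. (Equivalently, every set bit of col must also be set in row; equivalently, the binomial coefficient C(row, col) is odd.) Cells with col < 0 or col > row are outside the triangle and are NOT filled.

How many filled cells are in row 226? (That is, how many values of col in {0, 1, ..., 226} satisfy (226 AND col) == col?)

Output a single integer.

Answer: 16

Derivation:
226 in binary = 11100010
popcount(226) = number of 1-bits in 11100010 = 4
A col c satisfies (226 AND c) == c iff every set bit of c is also set in 226; each of the 4 set bits of 226 can independently be on or off in c.
count = 2^4 = 16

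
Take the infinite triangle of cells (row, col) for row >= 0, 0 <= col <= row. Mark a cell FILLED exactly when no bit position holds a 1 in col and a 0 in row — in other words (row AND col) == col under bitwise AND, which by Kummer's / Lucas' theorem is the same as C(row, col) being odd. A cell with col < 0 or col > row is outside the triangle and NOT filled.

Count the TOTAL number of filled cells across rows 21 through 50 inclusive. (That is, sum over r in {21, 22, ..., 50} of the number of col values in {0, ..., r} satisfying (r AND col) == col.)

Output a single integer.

r21=10101 pc3: +8 =8
r22=10110 pc3: +8 =16
r23=10111 pc4: +16 =32
r24=11000 pc2: +4 =36
r25=11001 pc3: +8 =44
r26=11010 pc3: +8 =52
r27=11011 pc4: +16 =68
r28=11100 pc3: +8 =76
r29=11101 pc4: +16 =92
r30=11110 pc4: +16 =108
r31=11111 pc5: +32 =140
r32=100000 pc1: +2 =142
r33=100001 pc2: +4 =146
r34=100010 pc2: +4 =150
r35=100011 pc3: +8 =158
r36=100100 pc2: +4 =162
r37=100101 pc3: +8 =170
r38=100110 pc3: +8 =178
r39=100111 pc4: +16 =194
r40=101000 pc2: +4 =198
r41=101001 pc3: +8 =206
r42=101010 pc3: +8 =214
r43=101011 pc4: +16 =230
r44=101100 pc3: +8 =238
r45=101101 pc4: +16 =254
r46=101110 pc4: +16 =270
r47=101111 pc5: +32 =302
r48=110000 pc2: +4 =306
r49=110001 pc3: +8 =314
r50=110010 pc3: +8 =322

Answer: 322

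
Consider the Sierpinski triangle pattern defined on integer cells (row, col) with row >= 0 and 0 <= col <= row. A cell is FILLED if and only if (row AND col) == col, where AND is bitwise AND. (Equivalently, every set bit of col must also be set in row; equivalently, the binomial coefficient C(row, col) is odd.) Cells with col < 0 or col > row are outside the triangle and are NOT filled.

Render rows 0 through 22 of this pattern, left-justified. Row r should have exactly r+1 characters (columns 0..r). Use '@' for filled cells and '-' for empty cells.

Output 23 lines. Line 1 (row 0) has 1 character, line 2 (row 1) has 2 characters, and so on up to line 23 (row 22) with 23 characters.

Answer: @
@@
@-@
@@@@
@---@
@@--@@
@-@-@-@
@@@@@@@@
@-------@
@@------@@
@-@-----@-@
@@@@----@@@@
@---@---@---@
@@--@@--@@--@@
@-@-@-@-@-@-@-@
@@@@@@@@@@@@@@@@
@---------------@
@@--------------@@
@-@-------------@-@
@@@@------------@@@@
@---@-----------@---@
@@--@@----------@@--@@
@-@-@-@---------@-@-@-@

Derivation:
r0=0: @
r1=1: @@
r2=10: @-@
r3=11: @@@@
r4=100: @---@
r5=101: @@--@@
r6=110: @-@-@-@
r7=111: @@@@@@@@
r8=1000: @-------@
r9=1001: @@------@@
r10=1010: @-@-----@-@
r11=1011: @@@@----@@@@
r12=1100: @---@---@---@
r13=1101: @@--@@--@@--@@
r14=1110: @-@-@-@-@-@-@-@
r15=1111: @@@@@@@@@@@@@@@@
r16=10000: @---------------@
r17=10001: @@--------------@@
r18=10010: @-@-------------@-@
r19=10011: @@@@------------@@@@
r20=10100: @---@-----------@---@
r21=10101: @@--@@----------@@--@@
r22=10110: @-@-@-@---------@-@-@-@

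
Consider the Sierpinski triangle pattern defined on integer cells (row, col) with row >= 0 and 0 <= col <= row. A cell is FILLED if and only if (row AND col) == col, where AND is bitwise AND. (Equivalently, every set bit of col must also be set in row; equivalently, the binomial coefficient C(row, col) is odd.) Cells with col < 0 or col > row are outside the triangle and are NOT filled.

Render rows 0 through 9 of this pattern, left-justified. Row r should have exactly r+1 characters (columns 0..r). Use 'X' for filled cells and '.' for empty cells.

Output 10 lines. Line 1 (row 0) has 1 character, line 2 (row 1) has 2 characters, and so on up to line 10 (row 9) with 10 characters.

r0=0: X
r1=1: XX
r2=10: X.X
r3=11: XXXX
r4=100: X...X
r5=101: XX..XX
r6=110: X.X.X.X
r7=111: XXXXXXXX
r8=1000: X.......X
r9=1001: XX......XX

Answer: X
XX
X.X
XXXX
X...X
XX..XX
X.X.X.X
XXXXXXXX
X.......X
XX......XX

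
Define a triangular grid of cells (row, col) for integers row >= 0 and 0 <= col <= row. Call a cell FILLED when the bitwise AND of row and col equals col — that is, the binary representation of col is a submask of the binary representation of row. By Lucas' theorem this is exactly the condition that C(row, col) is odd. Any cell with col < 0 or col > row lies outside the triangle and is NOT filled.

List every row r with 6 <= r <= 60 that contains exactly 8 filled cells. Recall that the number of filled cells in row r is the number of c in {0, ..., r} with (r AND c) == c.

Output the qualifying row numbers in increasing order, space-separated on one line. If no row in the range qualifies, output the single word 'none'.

Row r has 2^popcount(r) filled cells, so we need popcount(r) = log2(8) = 3.
Scan r = 6..60 and keep those with exactly 3 one-bits:
r=6=110 popcount=2 -> skip
r=7=111 popcount=3 -> KEEP
r=8=1000 popcount=1 -> skip
r=9=1001 popcount=2 -> skip
r=10=1010 popcount=2 -> skip
r=11=1011 popcount=3 -> KEEP
r=12=1100 popcount=2 -> skip
r=13=1101 popcount=3 -> KEEP
r=14=1110 popcount=3 -> KEEP
r=15=1111 popcount=4 -> skip
r=16=10000 popcount=1 -> skip
r=17=10001 popcount=2 -> skip
r=18=10010 popcount=2 -> skip
r=19=10011 popcount=3 -> KEEP
r=20=10100 popcount=2 -> skip
r=21=10101 popcount=3 -> KEEP
r=22=10110 popcount=3 -> KEEP
r=23=10111 popcount=4 -> skip
r=24=11000 popcount=2 -> skip
r=25=11001 popcount=3 -> KEEP
r=26=11010 popcount=3 -> KEEP
r=27=11011 popcount=4 -> skip
r=28=11100 popcount=3 -> KEEP
r=29=11101 popcount=4 -> skip
r=30=11110 popcount=4 -> skip
r=31=11111 popcount=5 -> skip
r=32=100000 popcount=1 -> skip
r=33=100001 popcount=2 -> skip
r=34=100010 popcount=2 -> skip
r=35=100011 popcount=3 -> KEEP
r=36=100100 popcount=2 -> skip
r=37=100101 popcount=3 -> KEEP
r=38=100110 popcount=3 -> KEEP
r=39=100111 popcount=4 -> skip
r=40=101000 popcount=2 -> skip
r=41=101001 popcount=3 -> KEEP
r=42=101010 popcount=3 -> KEEP
r=43=101011 popcount=4 -> skip
r=44=101100 popcount=3 -> KEEP
r=45=101101 popcount=4 -> skip
r=46=101110 popcount=4 -> skip
r=47=101111 popcount=5 -> skip
r=48=110000 popcount=2 -> skip
r=49=110001 popcount=3 -> KEEP
r=50=110010 popcount=3 -> KEEP
r=51=110011 popcount=4 -> skip
r=52=110100 popcount=3 -> KEEP
r=53=110101 popcount=4 -> skip
r=54=110110 popcount=4 -> skip
r=55=110111 popcount=5 -> skip
r=56=111000 popcount=3 -> KEEP
r=57=111001 popcount=4 -> skip
r=58=111010 popcount=4 -> skip
r=59=111011 popcount=5 -> skip
r=60=111100 popcount=4 -> skip
Kept rows: 7 11 13 14 19 21 22 25 26 28 35 37 38 41 42 44 49 50 52 56

Answer: 7 11 13 14 19 21 22 25 26 28 35 37 38 41 42 44 49 50 52 56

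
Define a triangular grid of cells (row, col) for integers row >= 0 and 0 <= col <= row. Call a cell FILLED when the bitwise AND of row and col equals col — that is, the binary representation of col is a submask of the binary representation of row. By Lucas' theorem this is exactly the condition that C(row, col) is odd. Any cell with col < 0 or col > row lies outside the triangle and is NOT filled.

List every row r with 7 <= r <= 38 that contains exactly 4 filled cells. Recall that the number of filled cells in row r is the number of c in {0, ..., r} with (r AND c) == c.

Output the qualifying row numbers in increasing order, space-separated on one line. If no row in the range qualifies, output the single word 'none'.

Row r has 2^popcount(r) filled cells, so we need popcount(r) = log2(4) = 2.
Scan r = 7..38 and keep those with exactly 2 one-bits:
r=7=111 popcount=3 -> skip
r=8=1000 popcount=1 -> skip
r=9=1001 popcount=2 -> KEEP
r=10=1010 popcount=2 -> KEEP
r=11=1011 popcount=3 -> skip
r=12=1100 popcount=2 -> KEEP
r=13=1101 popcount=3 -> skip
r=14=1110 popcount=3 -> skip
r=15=1111 popcount=4 -> skip
r=16=10000 popcount=1 -> skip
r=17=10001 popcount=2 -> KEEP
r=18=10010 popcount=2 -> KEEP
r=19=10011 popcount=3 -> skip
r=20=10100 popcount=2 -> KEEP
r=21=10101 popcount=3 -> skip
r=22=10110 popcount=3 -> skip
r=23=10111 popcount=4 -> skip
r=24=11000 popcount=2 -> KEEP
r=25=11001 popcount=3 -> skip
r=26=11010 popcount=3 -> skip
r=27=11011 popcount=4 -> skip
r=28=11100 popcount=3 -> skip
r=29=11101 popcount=4 -> skip
r=30=11110 popcount=4 -> skip
r=31=11111 popcount=5 -> skip
r=32=100000 popcount=1 -> skip
r=33=100001 popcount=2 -> KEEP
r=34=100010 popcount=2 -> KEEP
r=35=100011 popcount=3 -> skip
r=36=100100 popcount=2 -> KEEP
r=37=100101 popcount=3 -> skip
r=38=100110 popcount=3 -> skip
Kept rows: 9 10 12 17 18 20 24 33 34 36

Answer: 9 10 12 17 18 20 24 33 34 36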